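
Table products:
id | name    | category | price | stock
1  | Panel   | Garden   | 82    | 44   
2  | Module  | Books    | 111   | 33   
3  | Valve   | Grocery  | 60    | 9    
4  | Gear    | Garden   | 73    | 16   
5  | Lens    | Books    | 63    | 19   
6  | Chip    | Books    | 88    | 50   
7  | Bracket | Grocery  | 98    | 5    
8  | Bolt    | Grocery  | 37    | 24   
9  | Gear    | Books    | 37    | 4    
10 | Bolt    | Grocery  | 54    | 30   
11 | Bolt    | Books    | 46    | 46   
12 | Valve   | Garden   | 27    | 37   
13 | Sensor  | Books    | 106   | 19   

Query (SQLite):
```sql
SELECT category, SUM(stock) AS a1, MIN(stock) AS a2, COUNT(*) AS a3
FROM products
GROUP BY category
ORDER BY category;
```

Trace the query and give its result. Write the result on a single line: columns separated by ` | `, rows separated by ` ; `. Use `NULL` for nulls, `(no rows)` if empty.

Group products by category.
Per group compute: SUM(stock), MIN(stock), COUNT(*).
  Books: ids {2, 5, 6, 9, 11, 13} → SUM(stock)=171, MIN(stock)=4, COUNT(*)=6
  Garden: ids {1, 4, 12} → SUM(stock)=97, MIN(stock)=16, COUNT(*)=3
  Grocery: ids {3, 7, 8, 10} → SUM(stock)=68, MIN(stock)=5, COUNT(*)=4

Books | 171 | 4 | 6 ; Garden | 97 | 16 | 3 ; Grocery | 68 | 5 | 4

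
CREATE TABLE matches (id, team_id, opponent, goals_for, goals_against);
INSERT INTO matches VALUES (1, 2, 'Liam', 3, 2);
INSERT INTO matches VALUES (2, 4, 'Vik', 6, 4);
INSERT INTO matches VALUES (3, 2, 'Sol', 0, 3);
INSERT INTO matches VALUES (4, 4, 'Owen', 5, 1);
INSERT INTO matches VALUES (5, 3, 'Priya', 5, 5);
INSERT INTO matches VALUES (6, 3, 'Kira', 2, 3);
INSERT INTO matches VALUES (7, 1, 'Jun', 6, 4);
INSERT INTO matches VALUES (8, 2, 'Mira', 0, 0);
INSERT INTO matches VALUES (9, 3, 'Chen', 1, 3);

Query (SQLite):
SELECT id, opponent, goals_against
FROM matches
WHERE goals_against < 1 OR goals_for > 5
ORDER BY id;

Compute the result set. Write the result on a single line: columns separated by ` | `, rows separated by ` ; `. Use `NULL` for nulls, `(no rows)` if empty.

2 | Vik | 4 ; 7 | Jun | 4 ; 8 | Mira | 0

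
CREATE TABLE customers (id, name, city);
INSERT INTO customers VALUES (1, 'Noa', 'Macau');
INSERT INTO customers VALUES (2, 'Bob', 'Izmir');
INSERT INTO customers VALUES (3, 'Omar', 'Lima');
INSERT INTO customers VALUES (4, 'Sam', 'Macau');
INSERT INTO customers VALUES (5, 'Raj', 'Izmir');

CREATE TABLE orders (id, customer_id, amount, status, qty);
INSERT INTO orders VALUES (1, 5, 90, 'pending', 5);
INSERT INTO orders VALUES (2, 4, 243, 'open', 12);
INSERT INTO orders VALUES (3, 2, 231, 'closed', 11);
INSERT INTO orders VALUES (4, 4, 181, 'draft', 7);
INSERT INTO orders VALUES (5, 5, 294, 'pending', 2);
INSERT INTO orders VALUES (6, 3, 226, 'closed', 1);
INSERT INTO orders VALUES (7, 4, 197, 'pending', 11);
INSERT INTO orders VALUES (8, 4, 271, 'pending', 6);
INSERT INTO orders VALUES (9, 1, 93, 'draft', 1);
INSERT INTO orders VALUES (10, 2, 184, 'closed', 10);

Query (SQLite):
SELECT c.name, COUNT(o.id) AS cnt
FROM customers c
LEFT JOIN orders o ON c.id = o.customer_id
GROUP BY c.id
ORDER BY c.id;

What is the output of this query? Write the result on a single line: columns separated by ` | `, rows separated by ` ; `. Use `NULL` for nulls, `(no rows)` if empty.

LEFT JOIN keeps every customers row; unmatched ones get NULL for orders columns.
Group by customers.id and compute COUNT(o.id). COUNT(col) of an all-NULL group is 0.
  1: ids {9} → COUNT(o.id)=1
  2: ids {3, 10} → COUNT(o.id)=2
  3: ids {6} → COUNT(o.id)=1
  4: ids {2, 4, 7, 8} → COUNT(o.id)=4
  5: ids {1, 5} → COUNT(o.id)=2

Noa | 1 ; Bob | 2 ; Omar | 1 ; Sam | 4 ; Raj | 2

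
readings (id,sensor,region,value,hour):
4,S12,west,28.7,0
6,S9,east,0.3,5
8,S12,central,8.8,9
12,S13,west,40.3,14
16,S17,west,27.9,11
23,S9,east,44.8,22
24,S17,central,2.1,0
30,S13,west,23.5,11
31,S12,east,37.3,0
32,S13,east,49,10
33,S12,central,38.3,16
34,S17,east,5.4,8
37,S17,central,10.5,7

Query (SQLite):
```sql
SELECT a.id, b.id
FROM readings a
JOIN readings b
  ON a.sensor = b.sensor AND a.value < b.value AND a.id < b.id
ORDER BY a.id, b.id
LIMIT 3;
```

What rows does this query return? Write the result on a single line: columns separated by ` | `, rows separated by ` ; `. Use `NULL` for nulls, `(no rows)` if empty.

Pairs (a,b) with same sensor, a.value < b.value, a.id < b.id.
sensor groups: S12:{4,8,31,33} S13:{12,30,32} S17:{16,24,34,37} S9:{6,23}
Ordered by (a.id, b.id); first 3.

4 | 31 ; 4 | 33 ; 6 | 23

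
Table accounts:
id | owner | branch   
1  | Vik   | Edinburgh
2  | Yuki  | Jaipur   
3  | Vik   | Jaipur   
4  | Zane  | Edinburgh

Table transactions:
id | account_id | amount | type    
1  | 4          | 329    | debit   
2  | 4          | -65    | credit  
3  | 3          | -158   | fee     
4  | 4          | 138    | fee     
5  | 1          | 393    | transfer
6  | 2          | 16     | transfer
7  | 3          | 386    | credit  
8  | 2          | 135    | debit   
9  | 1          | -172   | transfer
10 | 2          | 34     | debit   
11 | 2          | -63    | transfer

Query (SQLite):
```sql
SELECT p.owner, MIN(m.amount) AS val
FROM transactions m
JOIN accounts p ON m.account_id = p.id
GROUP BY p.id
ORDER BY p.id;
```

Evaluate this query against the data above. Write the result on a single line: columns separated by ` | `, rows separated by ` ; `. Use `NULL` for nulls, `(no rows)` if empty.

Vik | -172 ; Yuki | -63 ; Vik | -158 ; Zane | -65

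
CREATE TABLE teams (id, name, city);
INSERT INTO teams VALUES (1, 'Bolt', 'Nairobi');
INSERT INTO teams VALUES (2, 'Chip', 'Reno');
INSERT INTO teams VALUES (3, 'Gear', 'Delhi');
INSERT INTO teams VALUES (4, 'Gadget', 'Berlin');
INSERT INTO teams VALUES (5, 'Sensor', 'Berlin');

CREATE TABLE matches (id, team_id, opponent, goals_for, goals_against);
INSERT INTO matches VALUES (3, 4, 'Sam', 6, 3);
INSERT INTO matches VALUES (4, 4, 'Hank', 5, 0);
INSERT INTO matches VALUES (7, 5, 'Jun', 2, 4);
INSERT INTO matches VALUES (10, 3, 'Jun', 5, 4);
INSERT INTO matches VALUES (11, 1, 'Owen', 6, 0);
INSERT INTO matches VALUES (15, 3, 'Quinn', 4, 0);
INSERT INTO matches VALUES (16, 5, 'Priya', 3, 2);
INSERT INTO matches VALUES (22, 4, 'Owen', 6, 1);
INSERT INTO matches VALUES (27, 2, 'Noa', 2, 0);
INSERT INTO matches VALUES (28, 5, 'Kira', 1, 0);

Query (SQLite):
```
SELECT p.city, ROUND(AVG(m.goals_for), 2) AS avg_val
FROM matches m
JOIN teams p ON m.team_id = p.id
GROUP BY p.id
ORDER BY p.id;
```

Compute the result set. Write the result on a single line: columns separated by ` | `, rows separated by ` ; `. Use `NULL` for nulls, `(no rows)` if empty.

Nairobi | 6 ; Reno | 2 ; Delhi | 4.5 ; Berlin | 5.67 ; Berlin | 2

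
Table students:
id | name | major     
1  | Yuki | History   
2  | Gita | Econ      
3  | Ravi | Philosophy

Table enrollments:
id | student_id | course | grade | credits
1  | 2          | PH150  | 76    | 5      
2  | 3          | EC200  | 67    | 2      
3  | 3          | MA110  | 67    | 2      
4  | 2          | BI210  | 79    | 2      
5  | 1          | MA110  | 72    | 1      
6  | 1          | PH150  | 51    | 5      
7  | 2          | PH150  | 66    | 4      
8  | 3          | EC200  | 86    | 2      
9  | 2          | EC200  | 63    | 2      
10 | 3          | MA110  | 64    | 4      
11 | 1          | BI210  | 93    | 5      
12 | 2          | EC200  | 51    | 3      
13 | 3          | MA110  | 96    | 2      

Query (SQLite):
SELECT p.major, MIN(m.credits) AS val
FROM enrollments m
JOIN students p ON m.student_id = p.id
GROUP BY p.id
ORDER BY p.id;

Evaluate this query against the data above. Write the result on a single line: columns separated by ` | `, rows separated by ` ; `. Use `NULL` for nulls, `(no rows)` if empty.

Join each enrollments row to its students via student_id.
Group joined rows by students.id; compute MIN(m.credits) per group.
  1: ids {5, 6, 11} → MIN(m.credits)=1
  2: ids {1, 4, 7, 9, 12} → MIN(m.credits)=2
  3: ids {2, 3, 8, 10, 13} → MIN(m.credits)=2

History | 1 ; Econ | 2 ; Philosophy | 2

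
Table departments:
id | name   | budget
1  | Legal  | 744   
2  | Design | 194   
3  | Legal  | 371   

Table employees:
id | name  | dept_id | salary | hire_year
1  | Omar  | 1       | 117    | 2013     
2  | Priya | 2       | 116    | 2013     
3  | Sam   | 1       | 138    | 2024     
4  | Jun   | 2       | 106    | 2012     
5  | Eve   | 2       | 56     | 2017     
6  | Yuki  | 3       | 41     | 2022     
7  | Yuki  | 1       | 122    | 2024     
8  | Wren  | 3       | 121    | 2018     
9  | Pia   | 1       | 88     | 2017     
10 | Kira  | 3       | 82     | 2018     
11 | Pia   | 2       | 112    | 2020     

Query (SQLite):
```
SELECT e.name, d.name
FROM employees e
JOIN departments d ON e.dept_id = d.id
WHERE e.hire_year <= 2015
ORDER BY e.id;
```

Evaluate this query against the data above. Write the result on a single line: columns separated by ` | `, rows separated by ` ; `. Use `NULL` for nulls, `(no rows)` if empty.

Omar | Legal ; Priya | Design ; Jun | Design

Each employees row matches the departments row where dept_id = departments.id.
Then keep rows with e.hire_year <= 2015.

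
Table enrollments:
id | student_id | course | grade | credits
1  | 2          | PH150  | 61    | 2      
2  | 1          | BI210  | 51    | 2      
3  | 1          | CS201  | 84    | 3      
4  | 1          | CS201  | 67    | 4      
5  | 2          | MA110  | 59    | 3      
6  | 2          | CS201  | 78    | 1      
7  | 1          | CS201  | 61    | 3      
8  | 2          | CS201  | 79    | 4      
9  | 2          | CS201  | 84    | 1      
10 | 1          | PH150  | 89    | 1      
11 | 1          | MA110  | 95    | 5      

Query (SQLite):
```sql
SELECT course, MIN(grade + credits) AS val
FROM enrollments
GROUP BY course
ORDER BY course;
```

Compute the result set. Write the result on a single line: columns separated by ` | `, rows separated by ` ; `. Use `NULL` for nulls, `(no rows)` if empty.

BI210 | 53 ; CS201 | 64 ; MA110 | 62 ; PH150 | 63

For each row compute grade + credits.
Group by course; take MIN of the expression per group.
  BI210: ids {2} → MIN(grade + credits)=53
  CS201: ids {3, 4, 6, 7, 8, 9} → MIN(grade + credits)=64
  MA110: ids {5, 11} → MIN(grade + credits)=62
  PH150: ids {1, 10} → MIN(grade + credits)=63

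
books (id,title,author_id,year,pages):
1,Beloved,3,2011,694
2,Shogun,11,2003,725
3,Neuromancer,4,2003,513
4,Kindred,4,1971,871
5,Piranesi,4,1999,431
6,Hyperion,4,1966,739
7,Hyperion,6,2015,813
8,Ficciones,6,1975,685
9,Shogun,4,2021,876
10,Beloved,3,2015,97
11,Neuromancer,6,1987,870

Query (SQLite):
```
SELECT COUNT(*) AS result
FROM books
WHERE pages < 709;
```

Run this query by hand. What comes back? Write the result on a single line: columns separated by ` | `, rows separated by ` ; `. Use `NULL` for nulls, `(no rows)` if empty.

Rows where pages < 709 → year values: [2011, 2003, 1999, 1975, 2015].
COUNT(*) counts rows → 5.

5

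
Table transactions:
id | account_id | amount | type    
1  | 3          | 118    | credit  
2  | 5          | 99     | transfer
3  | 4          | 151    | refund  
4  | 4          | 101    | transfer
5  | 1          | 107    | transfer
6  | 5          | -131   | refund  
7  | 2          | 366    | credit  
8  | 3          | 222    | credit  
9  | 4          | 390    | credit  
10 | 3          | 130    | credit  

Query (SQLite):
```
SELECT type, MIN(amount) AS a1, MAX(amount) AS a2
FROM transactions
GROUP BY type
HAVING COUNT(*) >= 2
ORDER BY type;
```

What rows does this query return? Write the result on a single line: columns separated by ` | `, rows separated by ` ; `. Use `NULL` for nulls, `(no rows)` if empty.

credit | 118 | 390 ; refund | -131 | 151 ; transfer | 99 | 107

Group transactions by type.
Per group compute: MIN(amount), MAX(amount).
HAVING: drop groups with fewer than 2 rows.
  credit: ids {1, 7, 8, 9, 10} → MIN(amount)=118, MAX(amount)=390
  refund: ids {3, 6} → MIN(amount)=-131, MAX(amount)=151
  transfer: ids {2, 4, 5} → MIN(amount)=99, MAX(amount)=107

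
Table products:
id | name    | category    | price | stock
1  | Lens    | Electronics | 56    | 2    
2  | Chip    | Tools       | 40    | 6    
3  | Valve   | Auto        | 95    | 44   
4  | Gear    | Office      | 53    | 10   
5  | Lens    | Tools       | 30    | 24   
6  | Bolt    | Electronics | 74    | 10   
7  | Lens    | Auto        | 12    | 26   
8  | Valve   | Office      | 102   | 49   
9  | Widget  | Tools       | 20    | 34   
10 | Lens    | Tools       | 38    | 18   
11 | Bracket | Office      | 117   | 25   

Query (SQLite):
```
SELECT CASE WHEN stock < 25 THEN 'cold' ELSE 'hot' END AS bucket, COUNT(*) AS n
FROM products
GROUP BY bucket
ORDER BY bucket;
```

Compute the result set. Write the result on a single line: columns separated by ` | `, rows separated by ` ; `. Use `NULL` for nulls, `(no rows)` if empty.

cold | 6 ; hot | 5

Bucket rows by stock < 25 → 'cold' else 'hot'; count each bucket.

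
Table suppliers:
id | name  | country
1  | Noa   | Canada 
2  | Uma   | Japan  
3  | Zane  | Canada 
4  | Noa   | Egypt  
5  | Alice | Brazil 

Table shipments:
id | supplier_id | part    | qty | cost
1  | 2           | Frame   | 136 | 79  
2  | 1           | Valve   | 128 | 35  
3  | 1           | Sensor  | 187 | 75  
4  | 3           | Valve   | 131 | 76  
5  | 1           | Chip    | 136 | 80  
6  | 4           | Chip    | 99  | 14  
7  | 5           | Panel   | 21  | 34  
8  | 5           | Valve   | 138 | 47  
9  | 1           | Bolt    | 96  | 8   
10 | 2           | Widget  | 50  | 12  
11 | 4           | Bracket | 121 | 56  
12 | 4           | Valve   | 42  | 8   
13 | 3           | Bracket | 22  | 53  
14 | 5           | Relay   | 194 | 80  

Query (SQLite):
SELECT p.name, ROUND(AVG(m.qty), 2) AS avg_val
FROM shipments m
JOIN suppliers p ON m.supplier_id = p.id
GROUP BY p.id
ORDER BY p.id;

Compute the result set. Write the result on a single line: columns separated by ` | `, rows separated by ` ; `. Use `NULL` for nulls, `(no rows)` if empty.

Join each shipments row to its suppliers via supplier_id.
Group joined rows by suppliers.id; compute ROUND(AVG(m.qty), 2) per group.
  1: ids {2, 3, 5, 9} → ROUND(AVG(m.qty), 2)=136.75
  2: ids {1, 10} → ROUND(AVG(m.qty), 2)=93
  3: ids {4, 13} → ROUND(AVG(m.qty), 2)=76.5
  4: ids {6, 11, 12} → ROUND(AVG(m.qty), 2)=87.33
  5: ids {7, 8, 14} → ROUND(AVG(m.qty), 2)=117.67

Noa | 136.75 ; Uma | 93 ; Zane | 76.5 ; Noa | 87.33 ; Alice | 117.67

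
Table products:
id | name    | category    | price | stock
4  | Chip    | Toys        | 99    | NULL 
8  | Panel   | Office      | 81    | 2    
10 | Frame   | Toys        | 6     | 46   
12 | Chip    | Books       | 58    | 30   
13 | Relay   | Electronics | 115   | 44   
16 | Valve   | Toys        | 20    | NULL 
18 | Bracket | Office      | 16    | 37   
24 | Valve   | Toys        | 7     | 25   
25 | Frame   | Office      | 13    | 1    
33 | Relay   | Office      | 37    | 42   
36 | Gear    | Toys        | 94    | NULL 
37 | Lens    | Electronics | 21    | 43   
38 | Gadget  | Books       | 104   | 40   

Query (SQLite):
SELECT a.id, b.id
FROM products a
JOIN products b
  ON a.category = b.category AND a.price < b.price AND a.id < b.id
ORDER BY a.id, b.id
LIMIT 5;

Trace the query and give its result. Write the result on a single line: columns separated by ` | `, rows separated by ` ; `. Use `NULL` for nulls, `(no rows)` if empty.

10 | 16 ; 10 | 24 ; 10 | 36 ; 12 | 38 ; 16 | 36

Pairs (a,b) with same category, a.price < b.price, a.id < b.id.
category groups: Books:{12,38} Electronics:{13,37} Office:{8,18,25,33} Toys:{4,10,16,24,36}
Ordered by (a.id, b.id); first 5.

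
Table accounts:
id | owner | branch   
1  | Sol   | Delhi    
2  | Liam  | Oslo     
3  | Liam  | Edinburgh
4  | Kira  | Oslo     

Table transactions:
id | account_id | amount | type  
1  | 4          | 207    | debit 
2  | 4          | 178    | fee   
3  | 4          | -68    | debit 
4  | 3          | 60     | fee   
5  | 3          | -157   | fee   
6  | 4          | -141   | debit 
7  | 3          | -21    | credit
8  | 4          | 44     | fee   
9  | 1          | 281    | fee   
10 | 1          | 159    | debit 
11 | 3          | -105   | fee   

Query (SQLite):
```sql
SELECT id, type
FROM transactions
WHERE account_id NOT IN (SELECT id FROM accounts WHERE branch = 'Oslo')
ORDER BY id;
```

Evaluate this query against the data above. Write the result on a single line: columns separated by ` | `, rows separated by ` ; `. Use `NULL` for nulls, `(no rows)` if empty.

Inner query: accounts.id where branch = 'Oslo'.
Outer: keep transactions rows whose account_id is not in that set.
Inner query → {2, 4}

4 | fee ; 5 | fee ; 7 | credit ; 9 | fee ; 10 | debit ; 11 | fee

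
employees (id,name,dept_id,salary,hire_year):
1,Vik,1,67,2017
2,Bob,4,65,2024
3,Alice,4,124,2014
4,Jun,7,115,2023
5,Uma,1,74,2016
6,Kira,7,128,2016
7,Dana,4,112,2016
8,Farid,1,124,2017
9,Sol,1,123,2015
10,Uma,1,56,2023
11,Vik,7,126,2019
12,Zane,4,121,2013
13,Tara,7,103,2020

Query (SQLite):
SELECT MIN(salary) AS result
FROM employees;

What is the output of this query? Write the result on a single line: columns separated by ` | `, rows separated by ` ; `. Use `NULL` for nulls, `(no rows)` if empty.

56

All salary values: [67, 65, 124, 115, 74, 128, 112, 124, 123, 56, 126, 121, 103].
MIN of non-NULL values = 56.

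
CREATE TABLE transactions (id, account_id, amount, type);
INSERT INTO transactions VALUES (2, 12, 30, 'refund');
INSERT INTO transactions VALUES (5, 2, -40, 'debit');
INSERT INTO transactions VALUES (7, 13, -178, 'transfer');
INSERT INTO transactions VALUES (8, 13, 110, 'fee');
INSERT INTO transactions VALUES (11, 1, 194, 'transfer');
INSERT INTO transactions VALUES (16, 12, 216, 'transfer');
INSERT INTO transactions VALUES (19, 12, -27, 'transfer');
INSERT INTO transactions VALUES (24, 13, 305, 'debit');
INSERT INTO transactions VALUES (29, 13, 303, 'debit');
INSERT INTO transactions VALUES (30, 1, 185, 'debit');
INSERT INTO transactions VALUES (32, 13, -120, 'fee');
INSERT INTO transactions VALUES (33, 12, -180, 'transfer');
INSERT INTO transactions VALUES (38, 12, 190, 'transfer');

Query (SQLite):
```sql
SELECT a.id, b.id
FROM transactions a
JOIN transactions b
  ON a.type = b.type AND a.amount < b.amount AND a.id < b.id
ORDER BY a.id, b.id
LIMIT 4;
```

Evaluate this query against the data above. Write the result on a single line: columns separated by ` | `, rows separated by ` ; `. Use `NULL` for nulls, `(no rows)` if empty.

Pairs (a,b) with same type, a.amount < b.amount, a.id < b.id.
type groups: debit:{5,24,29,30} fee:{8,32} refund:{2} transfer:{7,11,16,19,33,38}
Ordered by (a.id, b.id); first 4.

5 | 24 ; 5 | 29 ; 5 | 30 ; 7 | 11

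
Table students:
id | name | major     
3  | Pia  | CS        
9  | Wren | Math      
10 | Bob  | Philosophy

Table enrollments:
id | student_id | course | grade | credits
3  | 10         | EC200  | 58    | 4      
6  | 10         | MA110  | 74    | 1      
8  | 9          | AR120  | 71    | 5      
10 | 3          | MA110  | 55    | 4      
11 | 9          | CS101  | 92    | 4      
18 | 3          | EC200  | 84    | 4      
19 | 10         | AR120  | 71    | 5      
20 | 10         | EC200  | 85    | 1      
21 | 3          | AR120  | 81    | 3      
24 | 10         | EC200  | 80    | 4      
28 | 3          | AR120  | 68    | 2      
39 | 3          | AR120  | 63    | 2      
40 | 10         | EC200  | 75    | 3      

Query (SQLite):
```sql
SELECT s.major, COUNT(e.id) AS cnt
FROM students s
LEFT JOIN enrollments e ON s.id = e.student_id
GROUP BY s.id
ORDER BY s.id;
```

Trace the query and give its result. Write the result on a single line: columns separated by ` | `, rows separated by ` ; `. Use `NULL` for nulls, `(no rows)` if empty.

LEFT JOIN keeps every students row; unmatched ones get NULL for enrollments columns.
Group by students.id and compute COUNT(e.id). COUNT(col) of an all-NULL group is 0.
  3: ids {10, 18, 21, 28, 39} → COUNT(e.id)=5
  9: ids {8, 11} → COUNT(e.id)=2
  10: ids {3, 6, 19, 20, 24, 40} → COUNT(e.id)=6

CS | 5 ; Math | 2 ; Philosophy | 6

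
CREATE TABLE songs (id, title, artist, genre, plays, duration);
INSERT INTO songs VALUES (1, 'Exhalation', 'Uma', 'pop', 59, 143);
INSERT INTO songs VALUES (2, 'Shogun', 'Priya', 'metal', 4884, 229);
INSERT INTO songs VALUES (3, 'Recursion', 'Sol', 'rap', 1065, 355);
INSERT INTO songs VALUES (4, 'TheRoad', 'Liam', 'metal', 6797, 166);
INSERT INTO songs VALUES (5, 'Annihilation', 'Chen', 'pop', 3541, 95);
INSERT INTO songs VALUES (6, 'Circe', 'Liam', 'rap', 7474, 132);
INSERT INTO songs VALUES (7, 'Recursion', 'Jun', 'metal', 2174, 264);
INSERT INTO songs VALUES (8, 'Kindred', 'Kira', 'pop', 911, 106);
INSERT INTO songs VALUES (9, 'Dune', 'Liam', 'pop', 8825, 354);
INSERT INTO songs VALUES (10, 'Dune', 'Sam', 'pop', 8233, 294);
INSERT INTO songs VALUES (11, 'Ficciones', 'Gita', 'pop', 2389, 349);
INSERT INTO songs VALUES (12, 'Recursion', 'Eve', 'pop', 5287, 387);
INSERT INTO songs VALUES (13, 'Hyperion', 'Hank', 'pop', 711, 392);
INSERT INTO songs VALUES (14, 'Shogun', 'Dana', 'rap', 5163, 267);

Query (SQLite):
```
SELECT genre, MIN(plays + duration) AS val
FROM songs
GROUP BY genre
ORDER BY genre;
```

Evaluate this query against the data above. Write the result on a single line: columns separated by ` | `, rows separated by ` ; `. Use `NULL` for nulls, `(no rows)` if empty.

metal | 2438 ; pop | 202 ; rap | 1420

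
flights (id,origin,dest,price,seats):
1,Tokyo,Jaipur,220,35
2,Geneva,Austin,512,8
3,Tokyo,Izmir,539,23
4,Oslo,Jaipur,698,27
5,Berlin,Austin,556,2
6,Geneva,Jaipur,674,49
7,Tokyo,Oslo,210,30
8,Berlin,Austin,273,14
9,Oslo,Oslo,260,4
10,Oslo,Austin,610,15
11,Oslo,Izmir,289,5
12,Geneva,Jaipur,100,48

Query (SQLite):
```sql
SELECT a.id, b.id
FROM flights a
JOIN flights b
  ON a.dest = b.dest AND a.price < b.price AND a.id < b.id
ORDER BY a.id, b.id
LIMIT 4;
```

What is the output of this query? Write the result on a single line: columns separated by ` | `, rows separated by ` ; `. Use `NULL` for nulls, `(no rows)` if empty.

1 | 4 ; 1 | 6 ; 2 | 5 ; 2 | 10

Pairs (a,b) with same dest, a.price < b.price, a.id < b.id.
dest groups: Austin:{2,5,8,10} Izmir:{3,11} Jaipur:{1,4,6,12} Oslo:{7,9}
Ordered by (a.id, b.id); first 4.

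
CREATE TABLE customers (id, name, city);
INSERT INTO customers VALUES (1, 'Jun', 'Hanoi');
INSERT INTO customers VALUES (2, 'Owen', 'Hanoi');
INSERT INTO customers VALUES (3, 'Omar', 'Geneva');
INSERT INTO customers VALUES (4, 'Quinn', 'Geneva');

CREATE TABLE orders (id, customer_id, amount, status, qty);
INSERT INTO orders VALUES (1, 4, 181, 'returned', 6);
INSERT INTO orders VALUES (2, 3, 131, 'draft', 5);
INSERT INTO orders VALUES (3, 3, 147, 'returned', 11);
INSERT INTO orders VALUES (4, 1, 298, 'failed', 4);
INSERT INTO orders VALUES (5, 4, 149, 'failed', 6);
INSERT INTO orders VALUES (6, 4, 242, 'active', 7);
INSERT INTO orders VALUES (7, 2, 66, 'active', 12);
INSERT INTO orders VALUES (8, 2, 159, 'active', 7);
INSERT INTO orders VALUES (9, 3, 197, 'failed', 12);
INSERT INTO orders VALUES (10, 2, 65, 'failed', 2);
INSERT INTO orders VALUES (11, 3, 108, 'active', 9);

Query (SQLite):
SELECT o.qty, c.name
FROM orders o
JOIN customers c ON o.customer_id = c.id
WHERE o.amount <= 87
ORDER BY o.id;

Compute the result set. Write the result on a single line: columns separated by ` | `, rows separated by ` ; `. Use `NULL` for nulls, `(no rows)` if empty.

Each orders row matches the customers row where customer_id = customers.id.
Then keep rows with o.amount <= 87.

12 | Owen ; 2 | Owen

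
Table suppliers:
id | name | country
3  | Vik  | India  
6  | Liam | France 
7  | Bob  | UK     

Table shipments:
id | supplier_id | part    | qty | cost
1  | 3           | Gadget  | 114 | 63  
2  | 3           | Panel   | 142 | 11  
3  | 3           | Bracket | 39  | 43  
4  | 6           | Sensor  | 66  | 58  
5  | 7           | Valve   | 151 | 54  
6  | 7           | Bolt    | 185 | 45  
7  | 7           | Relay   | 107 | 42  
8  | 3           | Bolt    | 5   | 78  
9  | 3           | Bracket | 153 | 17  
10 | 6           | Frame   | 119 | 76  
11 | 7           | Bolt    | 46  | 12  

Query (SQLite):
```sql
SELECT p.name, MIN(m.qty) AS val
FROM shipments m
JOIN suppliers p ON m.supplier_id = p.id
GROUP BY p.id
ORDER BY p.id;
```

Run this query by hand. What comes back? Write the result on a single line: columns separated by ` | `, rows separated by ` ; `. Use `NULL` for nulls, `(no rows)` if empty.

Vik | 5 ; Liam | 66 ; Bob | 46

Join each shipments row to its suppliers via supplier_id.
Group joined rows by suppliers.id; compute MIN(m.qty) per group.
  3: ids {1, 2, 3, 8, 9} → MIN(m.qty)=5
  6: ids {4, 10} → MIN(m.qty)=66
  7: ids {5, 6, 7, 11} → MIN(m.qty)=46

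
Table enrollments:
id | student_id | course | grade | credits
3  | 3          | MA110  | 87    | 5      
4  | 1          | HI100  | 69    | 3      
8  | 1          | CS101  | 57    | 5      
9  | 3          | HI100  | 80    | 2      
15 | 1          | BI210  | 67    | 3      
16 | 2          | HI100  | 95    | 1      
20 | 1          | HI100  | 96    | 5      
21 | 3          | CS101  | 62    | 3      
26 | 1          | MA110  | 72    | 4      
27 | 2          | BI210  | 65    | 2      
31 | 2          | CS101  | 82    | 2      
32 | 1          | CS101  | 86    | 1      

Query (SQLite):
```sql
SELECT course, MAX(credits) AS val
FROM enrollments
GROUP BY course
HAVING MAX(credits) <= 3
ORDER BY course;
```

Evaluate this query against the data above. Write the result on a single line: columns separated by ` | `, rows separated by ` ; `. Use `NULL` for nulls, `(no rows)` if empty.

Partition enrollments by course; compute MAX(credits) within each group.
HAVING: keep groups where MAX(credits) <= 3.
  BI210: ids {15, 27} → MAX(credits)=3
  CS101: ids {8, 21, 31, 32} → MAX(credits)=5
  HI100: ids {4, 9, 16, 20} → MAX(credits)=5
  MA110: ids {3, 26} → MAX(credits)=5

BI210 | 3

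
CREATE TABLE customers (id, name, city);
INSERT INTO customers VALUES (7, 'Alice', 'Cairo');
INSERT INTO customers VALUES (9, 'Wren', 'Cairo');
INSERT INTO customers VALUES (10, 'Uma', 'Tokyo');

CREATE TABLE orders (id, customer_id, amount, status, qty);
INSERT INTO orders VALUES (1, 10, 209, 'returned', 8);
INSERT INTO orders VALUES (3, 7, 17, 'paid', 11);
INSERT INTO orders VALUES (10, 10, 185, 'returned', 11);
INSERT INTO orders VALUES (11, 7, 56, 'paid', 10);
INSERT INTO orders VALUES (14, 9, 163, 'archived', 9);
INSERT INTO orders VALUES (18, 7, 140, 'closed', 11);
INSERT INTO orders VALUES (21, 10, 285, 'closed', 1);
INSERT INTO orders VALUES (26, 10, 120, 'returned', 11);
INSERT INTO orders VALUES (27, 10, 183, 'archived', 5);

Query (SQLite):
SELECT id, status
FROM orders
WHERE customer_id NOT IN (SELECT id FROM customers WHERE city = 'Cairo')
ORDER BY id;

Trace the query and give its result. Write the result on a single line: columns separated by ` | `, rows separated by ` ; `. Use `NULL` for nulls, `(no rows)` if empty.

Inner query: customers.id where city = 'Cairo'.
Outer: keep orders rows whose customer_id is not in that set.
Inner query → {7, 9}

1 | returned ; 10 | returned ; 21 | closed ; 26 | returned ; 27 | archived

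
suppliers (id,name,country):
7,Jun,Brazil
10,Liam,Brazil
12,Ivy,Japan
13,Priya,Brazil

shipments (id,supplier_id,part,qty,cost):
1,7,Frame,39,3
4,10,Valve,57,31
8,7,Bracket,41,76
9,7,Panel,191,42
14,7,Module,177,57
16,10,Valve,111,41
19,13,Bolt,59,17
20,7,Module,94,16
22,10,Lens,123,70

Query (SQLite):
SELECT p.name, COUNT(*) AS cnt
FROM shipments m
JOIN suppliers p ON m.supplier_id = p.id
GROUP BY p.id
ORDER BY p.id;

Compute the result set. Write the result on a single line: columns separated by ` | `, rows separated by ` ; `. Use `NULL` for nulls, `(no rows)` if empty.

Join each shipments row to its suppliers via supplier_id.
Group joined rows by suppliers.id; compute COUNT(*) per group.
  7: ids {1, 8, 9, 14, 20} → COUNT(*)=5
  10: ids {4, 16, 22} → COUNT(*)=3
  13: ids {19} → COUNT(*)=1

Jun | 5 ; Liam | 3 ; Priya | 1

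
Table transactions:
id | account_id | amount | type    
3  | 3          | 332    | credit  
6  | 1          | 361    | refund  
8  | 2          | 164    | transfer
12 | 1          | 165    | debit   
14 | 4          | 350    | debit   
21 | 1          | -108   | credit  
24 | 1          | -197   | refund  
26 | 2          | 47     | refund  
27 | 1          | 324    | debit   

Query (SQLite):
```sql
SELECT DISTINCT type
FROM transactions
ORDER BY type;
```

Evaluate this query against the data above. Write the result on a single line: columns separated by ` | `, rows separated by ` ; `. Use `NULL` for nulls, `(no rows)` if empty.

Collect distinct type values from transactions.

credit ; debit ; refund ; transfer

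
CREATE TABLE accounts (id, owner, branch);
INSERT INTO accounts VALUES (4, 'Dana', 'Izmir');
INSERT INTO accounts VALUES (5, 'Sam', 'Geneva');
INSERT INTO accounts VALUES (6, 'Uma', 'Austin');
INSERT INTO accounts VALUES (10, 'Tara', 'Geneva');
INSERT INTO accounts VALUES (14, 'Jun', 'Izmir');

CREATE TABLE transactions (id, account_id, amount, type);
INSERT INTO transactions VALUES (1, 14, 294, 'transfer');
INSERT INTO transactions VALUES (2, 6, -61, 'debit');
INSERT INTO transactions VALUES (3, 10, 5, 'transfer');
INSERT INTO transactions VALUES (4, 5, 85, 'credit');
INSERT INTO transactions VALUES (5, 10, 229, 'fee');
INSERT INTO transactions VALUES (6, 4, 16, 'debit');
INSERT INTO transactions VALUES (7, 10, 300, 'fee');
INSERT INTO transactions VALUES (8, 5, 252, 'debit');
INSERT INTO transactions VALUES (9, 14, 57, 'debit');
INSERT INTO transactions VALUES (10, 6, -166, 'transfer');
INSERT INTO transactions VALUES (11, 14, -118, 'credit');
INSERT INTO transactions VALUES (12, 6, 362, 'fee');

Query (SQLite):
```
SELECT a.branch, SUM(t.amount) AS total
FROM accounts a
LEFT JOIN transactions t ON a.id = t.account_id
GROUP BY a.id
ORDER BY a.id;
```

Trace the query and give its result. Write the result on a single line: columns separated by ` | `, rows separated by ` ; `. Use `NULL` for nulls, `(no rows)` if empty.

LEFT JOIN keeps every accounts row; unmatched ones get NULL for transactions columns.
Group by accounts.id and compute SUM(t.amount). SUM over an all-NULL group is NULL.
  4: ids {6} → SUM(t.amount)=16
  5: ids {4, 8} → SUM(t.amount)=337
  6: ids {2, 10, 12} → SUM(t.amount)=135
  10: ids {3, 5, 7} → SUM(t.amount)=534
  14: ids {1, 9, 11} → SUM(t.amount)=233

Izmir | 16 ; Geneva | 337 ; Austin | 135 ; Geneva | 534 ; Izmir | 233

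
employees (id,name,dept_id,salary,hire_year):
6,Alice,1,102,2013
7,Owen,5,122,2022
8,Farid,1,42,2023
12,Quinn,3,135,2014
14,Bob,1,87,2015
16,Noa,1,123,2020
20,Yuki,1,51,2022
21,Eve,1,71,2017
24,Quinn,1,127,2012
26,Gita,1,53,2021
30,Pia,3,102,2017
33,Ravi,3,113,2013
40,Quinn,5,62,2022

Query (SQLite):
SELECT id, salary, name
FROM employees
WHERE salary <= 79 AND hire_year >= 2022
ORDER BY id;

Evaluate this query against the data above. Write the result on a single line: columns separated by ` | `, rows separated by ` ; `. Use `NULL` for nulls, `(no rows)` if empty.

salary <= 79: ids {8, 20, 21, 26, 40}
hire_year >= 2022: ids {7, 8, 20, 40}
Combine with AND.

8 | 42 | Farid ; 20 | 51 | Yuki ; 40 | 62 | Quinn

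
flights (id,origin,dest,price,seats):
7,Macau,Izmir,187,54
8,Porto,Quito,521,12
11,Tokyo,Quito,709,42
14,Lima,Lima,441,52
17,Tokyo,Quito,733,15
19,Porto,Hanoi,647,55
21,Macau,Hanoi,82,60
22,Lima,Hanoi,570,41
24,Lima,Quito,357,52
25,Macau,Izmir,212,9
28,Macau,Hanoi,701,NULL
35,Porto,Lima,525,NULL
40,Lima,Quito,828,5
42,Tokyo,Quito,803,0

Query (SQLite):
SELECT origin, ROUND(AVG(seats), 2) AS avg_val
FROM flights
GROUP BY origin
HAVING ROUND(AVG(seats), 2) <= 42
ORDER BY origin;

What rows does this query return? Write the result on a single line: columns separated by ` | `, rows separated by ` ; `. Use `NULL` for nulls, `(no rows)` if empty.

Lima | 37.5 ; Macau | 41 ; Porto | 33.5 ; Tokyo | 19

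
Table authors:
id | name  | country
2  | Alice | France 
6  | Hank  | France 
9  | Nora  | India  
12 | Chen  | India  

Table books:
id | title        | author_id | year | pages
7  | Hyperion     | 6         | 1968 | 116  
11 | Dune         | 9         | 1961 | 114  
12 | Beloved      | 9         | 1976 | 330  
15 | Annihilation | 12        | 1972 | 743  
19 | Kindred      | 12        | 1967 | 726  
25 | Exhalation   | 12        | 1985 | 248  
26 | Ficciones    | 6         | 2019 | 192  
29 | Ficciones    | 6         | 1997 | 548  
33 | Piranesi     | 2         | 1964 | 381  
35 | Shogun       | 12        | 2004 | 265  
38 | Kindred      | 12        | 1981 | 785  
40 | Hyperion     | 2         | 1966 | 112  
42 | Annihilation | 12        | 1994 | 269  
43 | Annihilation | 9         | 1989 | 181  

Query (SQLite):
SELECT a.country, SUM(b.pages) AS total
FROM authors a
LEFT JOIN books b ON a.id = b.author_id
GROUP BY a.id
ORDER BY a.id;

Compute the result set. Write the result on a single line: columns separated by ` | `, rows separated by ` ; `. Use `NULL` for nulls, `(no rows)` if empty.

LEFT JOIN keeps every authors row; unmatched ones get NULL for books columns.
Group by authors.id and compute SUM(b.pages). SUM over an all-NULL group is NULL.
  2: ids {33, 40} → SUM(b.pages)=493
  6: ids {7, 26, 29} → SUM(b.pages)=856
  9: ids {11, 12, 43} → SUM(b.pages)=625
  12: ids {15, 19, 25, 35, 38, 42} → SUM(b.pages)=3036

France | 493 ; France | 856 ; India | 625 ; India | 3036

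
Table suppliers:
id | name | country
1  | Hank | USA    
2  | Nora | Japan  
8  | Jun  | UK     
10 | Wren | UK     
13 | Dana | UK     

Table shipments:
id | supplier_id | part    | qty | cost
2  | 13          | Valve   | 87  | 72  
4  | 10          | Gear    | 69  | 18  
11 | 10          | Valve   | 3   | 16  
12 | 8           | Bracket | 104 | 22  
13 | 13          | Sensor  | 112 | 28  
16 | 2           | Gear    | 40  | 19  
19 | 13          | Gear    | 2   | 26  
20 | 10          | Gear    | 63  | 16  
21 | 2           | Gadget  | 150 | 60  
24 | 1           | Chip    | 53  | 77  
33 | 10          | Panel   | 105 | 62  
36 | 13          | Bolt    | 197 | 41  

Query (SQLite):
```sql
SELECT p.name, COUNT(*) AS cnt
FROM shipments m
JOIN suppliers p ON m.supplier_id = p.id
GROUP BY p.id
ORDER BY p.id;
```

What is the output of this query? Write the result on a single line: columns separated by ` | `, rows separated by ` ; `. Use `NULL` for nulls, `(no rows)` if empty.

Join each shipments row to its suppliers via supplier_id.
Group joined rows by suppliers.id; compute COUNT(*) per group.
  1: ids {24} → COUNT(*)=1
  2: ids {16, 21} → COUNT(*)=2
  8: ids {12} → COUNT(*)=1
  10: ids {4, 11, 20, 33} → COUNT(*)=4
  13: ids {2, 13, 19, 36} → COUNT(*)=4

Hank | 1 ; Nora | 2 ; Jun | 1 ; Wren | 4 ; Dana | 4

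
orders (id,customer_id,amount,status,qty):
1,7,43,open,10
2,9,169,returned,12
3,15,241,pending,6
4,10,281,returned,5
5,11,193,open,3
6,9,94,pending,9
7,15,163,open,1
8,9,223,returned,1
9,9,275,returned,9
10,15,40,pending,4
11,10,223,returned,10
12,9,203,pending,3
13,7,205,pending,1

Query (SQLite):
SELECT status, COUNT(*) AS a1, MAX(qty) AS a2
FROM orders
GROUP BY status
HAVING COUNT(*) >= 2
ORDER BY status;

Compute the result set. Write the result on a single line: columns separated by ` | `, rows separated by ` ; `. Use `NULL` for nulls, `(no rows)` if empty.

open | 3 | 10 ; pending | 5 | 9 ; returned | 5 | 12

Group orders by status.
Per group compute: COUNT(*), MAX(qty).
HAVING: drop groups with fewer than 2 rows.
  open: ids {1, 5, 7} → COUNT(*)=3, MAX(qty)=10
  pending: ids {3, 6, 10, 12, 13} → COUNT(*)=5, MAX(qty)=9
  returned: ids {2, 4, 8, 9, 11} → COUNT(*)=5, MAX(qty)=12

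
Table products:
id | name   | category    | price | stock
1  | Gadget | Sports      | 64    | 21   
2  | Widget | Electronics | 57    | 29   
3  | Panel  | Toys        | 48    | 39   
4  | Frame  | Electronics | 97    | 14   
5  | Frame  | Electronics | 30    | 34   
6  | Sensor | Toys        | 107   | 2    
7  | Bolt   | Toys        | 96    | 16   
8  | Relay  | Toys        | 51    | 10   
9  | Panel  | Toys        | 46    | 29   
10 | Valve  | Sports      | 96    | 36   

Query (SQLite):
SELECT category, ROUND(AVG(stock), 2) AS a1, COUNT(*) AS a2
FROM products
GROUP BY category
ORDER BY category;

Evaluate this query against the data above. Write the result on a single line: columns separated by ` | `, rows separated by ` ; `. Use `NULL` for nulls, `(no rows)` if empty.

Electronics | 25.67 | 3 ; Sports | 28.5 | 2 ; Toys | 19.2 | 5

Group products by category.
Per group compute: ROUND(AVG(stock), 2), COUNT(*).
  Electronics: ids {2, 4, 5} → ROUND(AVG(stock), 2)=25.67, COUNT(*)=3
  Sports: ids {1, 10} → ROUND(AVG(stock), 2)=28.5, COUNT(*)=2
  Toys: ids {3, 6, 7, 8, 9} → ROUND(AVG(stock), 2)=19.2, COUNT(*)=5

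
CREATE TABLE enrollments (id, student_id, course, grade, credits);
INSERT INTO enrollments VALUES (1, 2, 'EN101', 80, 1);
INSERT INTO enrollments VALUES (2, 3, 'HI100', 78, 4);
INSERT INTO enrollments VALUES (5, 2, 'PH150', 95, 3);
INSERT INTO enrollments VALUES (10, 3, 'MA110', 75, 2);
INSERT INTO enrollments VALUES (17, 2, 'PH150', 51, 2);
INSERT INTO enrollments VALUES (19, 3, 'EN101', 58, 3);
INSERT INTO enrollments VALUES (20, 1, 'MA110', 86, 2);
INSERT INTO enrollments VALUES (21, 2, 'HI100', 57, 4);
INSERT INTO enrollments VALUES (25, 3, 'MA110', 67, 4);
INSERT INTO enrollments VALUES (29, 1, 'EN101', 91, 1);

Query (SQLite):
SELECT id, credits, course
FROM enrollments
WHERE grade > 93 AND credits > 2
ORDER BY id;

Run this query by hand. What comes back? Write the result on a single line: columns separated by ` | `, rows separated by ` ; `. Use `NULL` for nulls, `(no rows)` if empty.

grade > 93: ids {5}
credits > 2: ids {2, 5, 19, 21, 25}
Combine with AND.

5 | 3 | PH150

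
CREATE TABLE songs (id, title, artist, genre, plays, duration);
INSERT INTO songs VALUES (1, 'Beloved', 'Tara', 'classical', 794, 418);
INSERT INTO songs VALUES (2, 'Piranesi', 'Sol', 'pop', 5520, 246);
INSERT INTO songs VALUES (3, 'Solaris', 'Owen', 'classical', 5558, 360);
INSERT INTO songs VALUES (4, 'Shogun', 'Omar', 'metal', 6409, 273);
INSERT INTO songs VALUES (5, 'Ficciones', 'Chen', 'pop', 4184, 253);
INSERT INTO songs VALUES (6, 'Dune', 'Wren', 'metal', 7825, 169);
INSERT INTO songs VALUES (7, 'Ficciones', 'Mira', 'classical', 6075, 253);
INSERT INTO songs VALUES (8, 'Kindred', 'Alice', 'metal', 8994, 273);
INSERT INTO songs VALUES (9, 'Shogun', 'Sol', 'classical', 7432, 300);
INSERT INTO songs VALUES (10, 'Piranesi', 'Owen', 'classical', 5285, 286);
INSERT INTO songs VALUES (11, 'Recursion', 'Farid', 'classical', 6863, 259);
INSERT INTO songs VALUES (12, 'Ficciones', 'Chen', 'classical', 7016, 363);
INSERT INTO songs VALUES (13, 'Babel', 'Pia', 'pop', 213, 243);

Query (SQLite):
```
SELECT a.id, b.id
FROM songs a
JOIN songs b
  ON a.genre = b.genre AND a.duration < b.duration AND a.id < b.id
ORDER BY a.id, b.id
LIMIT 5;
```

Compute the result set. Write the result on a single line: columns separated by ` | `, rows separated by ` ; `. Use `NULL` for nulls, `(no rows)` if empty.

Pairs (a,b) with same genre, a.duration < b.duration, a.id < b.id.
genre groups: classical:{1,3,7,9,10,11,12} metal:{4,6,8} pop:{2,5,13}
Ordered by (a.id, b.id); first 5.

2 | 5 ; 3 | 12 ; 6 | 8 ; 7 | 9 ; 7 | 10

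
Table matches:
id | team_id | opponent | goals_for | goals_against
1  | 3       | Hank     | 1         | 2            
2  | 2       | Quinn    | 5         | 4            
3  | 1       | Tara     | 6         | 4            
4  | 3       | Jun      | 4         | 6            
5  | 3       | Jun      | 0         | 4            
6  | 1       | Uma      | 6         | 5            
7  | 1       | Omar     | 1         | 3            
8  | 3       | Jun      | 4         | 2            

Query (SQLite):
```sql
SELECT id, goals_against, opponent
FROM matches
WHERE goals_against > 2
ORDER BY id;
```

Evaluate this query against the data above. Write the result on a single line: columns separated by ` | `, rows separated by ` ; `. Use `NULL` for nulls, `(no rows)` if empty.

goals_against > 2: ids {2, 3, 4, 5, 6, 7}

2 | 4 | Quinn ; 3 | 4 | Tara ; 4 | 6 | Jun ; 5 | 4 | Jun ; 6 | 5 | Uma ; 7 | 3 | Omar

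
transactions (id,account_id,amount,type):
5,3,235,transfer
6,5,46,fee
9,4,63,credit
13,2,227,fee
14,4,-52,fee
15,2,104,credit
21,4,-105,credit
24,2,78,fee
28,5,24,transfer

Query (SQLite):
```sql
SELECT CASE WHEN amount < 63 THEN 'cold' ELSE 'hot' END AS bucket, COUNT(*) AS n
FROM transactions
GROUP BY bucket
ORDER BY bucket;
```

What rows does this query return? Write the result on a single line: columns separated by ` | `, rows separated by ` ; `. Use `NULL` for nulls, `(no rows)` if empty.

cold | 4 ; hot | 5

Bucket rows by amount < 63 → 'cold' else 'hot'; count each bucket.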